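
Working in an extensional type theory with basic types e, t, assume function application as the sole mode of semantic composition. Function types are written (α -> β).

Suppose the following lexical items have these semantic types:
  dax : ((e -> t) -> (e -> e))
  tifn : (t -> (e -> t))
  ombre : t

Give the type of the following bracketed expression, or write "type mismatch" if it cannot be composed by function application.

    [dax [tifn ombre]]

[tifn ombre]: functor tifn : (t -> (e -> t)), argument ombre : t; result (e -> t).
[dax [tifn ombre]]: functor dax : ((e -> t) -> (e -> e)), argument [tifn ombre] : (e -> t); result (e -> e).

(e -> e)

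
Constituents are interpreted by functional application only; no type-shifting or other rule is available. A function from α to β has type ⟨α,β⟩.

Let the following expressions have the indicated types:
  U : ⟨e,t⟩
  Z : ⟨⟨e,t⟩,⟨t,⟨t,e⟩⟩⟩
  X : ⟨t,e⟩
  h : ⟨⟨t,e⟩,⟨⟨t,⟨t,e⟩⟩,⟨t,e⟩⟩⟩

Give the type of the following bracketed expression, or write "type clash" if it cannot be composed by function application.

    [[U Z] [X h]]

[U Z]: ⟨⟨e,t⟩,⟨t,⟨t,e⟩⟩⟩ applied to ⟨e,t⟩ yields ⟨t,⟨t,e⟩⟩.
[X h]: ⟨⟨t,e⟩,⟨⟨t,⟨t,e⟩⟩,⟨t,e⟩⟩⟩ applied to ⟨t,e⟩ yields ⟨⟨t,⟨t,e⟩⟩,⟨t,e⟩⟩.
[[U Z] [X h]]: ⟨⟨t,⟨t,e⟩⟩,⟨t,e⟩⟩ applied to ⟨t,⟨t,e⟩⟩ yields ⟨t,e⟩.

⟨t,e⟩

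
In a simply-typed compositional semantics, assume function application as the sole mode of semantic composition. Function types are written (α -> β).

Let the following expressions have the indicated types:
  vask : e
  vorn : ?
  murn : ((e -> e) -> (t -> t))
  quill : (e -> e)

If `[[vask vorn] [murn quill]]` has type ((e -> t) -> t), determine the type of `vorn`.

(e -> ((t -> t) -> ((e -> t) -> t)))

At [[vask vorn] [murn quill]] (required: ((e -> t) -> t)): [murn quill] is (t -> t), which is not a function with range ((e -> t) -> t); hence [vask vorn] is the functor — type ((t -> t) -> ((e -> t) -> t)).
At [vask vorn] (required: ((t -> t) -> ((e -> t) -> t))): vask is e, which is not a function with range ((t -> t) -> ((e -> t) -> t)); hence vorn is the functor — type (e -> ((t -> t) -> ((e -> t) -> t))).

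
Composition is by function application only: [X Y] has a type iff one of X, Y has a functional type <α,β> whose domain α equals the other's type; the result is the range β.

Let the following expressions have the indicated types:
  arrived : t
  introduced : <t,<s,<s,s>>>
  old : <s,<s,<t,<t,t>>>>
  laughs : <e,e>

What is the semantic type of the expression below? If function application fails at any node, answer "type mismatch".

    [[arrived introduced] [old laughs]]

At [arrived introduced], introduced : <t,<s,<s,s>>> takes arrived : t, giving <s,<s,s>>.
[old laughs]: <s,<s,<t,<t,t>>>> and <e,e> cannot combine by function application — type clash.

type mismatch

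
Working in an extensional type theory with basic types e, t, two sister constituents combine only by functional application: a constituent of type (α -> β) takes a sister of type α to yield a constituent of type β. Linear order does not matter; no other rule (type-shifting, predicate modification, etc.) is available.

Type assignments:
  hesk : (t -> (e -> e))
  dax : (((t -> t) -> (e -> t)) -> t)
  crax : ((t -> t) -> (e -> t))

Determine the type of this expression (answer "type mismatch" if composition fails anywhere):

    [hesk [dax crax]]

[dax crax] — dax of type (((t -> t) -> (e -> t)) -> t) combines with crax of type ((t -> t) -> (e -> t)): type t.
[hesk [dax crax]] — hesk of type (t -> (e -> e)) combines with [dax crax] of type t: type (e -> e).

(e -> e)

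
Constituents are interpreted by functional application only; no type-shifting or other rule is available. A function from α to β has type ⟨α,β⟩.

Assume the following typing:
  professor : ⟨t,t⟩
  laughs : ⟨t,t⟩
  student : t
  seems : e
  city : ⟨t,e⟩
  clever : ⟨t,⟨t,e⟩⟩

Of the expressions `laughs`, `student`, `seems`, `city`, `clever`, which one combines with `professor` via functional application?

laughs : ⟨t,t⟩ — does not combine with professor.
student — combines: professor : ⟨t,t⟩ takes student : t as argument, giving t.
seems : e — does not combine with professor.
city : ⟨t,e⟩ — does not combine with professor.
clever : ⟨t,⟨t,e⟩⟩ — does not combine with professor.

student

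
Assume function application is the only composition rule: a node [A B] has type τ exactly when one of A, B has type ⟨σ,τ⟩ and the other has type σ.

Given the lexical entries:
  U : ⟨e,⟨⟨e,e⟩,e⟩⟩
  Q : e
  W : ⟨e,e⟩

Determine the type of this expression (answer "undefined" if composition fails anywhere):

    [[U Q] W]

[U Q]: U is ⟨e,⟨⟨e,e⟩,e⟩⟩, Q is e; result ⟨⟨e,e⟩,e⟩.
[[U Q] W]: [U Q] is ⟨⟨e,e⟩,e⟩, W is ⟨e,e⟩; result e.

e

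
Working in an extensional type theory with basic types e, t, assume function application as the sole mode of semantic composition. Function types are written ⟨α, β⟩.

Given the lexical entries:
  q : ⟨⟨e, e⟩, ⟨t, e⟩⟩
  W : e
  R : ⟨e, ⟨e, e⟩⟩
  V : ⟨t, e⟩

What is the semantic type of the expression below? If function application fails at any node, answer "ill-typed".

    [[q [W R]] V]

[W R]: functor R : ⟨e, ⟨e, e⟩⟩, argument W : e; result ⟨e, e⟩.
[q [W R]]: functor q : ⟨⟨e, e⟩, ⟨t, e⟩⟩, argument [W R] : ⟨e, e⟩; result ⟨t, e⟩.
At [[q [W R]] V]: neither ⟨t, e⟩ nor ⟨t, e⟩ can take the other as argument; the node is ill-typed.

ill-typed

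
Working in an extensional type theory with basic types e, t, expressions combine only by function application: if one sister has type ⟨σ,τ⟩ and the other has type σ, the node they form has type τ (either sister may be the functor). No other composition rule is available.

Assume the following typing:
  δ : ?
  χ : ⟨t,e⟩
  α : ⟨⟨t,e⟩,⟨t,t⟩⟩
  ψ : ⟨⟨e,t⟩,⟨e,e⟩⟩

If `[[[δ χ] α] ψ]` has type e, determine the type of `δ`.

⟨⟨t,e⟩,⟨⟨⟨t,e⟩,⟨t,t⟩⟩,⟨⟨⟨e,t⟩,⟨e,e⟩⟩,e⟩⟩⟩

[[[δ χ] α] ψ] must have type e. The sister ψ has type ⟨⟨e,t⟩,⟨e,e⟩⟩; that is not a function onto e, so [[δ χ] α] must be the functor, of type ⟨⟨⟨e,t⟩,⟨e,e⟩⟩,e⟩.
[[δ χ] α] must have type ⟨⟨⟨e,t⟩,⟨e,e⟩⟩,e⟩. The sister α has type ⟨⟨t,e⟩,⟨t,t⟩⟩; that is not a function onto ⟨⟨⟨e,t⟩,⟨e,e⟩⟩,e⟩, so [δ χ] must be the functor, of type ⟨⟨⟨t,e⟩,⟨t,t⟩⟩,⟨⟨⟨e,t⟩,⟨e,e⟩⟩,e⟩⟩.
[δ χ] must have type ⟨⟨⟨t,e⟩,⟨t,t⟩⟩,⟨⟨⟨e,t⟩,⟨e,e⟩⟩,e⟩⟩. The sister χ has type ⟨t,e⟩; that is not a function onto ⟨⟨⟨t,e⟩,⟨t,t⟩⟩,⟨⟨⟨e,t⟩,⟨e,e⟩⟩,e⟩⟩, so δ must be the functor, of type ⟨⟨t,e⟩,⟨⟨⟨t,e⟩,⟨t,t⟩⟩,⟨⟨⟨e,t⟩,⟨e,e⟩⟩,e⟩⟩⟩.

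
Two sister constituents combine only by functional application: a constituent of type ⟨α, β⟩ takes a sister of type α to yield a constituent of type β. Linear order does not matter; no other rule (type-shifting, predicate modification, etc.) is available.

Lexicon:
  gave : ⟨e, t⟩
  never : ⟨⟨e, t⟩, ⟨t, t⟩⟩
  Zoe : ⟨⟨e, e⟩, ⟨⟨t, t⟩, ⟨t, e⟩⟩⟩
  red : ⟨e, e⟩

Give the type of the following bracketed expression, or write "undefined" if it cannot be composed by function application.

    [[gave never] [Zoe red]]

At [gave never], never : ⟨⟨e, t⟩, ⟨t, t⟩⟩ takes gave : ⟨e, t⟩, giving ⟨t, t⟩.
At [Zoe red], Zoe : ⟨⟨e, e⟩, ⟨⟨t, t⟩, ⟨t, e⟩⟩⟩ takes red : ⟨e, e⟩, giving ⟨⟨t, t⟩, ⟨t, e⟩⟩.
At [[gave never] [Zoe red]], [Zoe red] : ⟨⟨t, t⟩, ⟨t, e⟩⟩ takes [gave never] : ⟨t, t⟩, giving ⟨t, e⟩.

⟨t, e⟩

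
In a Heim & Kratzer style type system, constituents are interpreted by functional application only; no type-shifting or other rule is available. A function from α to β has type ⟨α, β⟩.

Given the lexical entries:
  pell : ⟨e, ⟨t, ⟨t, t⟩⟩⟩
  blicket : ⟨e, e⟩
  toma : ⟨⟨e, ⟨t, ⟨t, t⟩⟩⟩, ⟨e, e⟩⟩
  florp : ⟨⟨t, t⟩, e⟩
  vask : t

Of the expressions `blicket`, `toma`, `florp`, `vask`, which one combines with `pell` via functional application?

blicket : ⟨e, e⟩ — does not combine with pell.
toma — combines: toma : ⟨⟨e, ⟨t, ⟨t, t⟩⟩⟩, ⟨e, e⟩⟩ takes pell : ⟨e, ⟨t, ⟨t, t⟩⟩⟩ as argument, giving ⟨e, e⟩.
florp : ⟨⟨t, t⟩, e⟩ — does not combine with pell.
vask : t — does not combine with pell.

toma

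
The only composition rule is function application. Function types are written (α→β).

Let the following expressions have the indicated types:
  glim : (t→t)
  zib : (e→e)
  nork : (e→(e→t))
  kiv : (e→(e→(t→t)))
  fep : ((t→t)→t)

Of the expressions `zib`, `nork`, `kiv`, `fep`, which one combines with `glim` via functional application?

fep

zib : (e→e) — no; glim wants t, and zib wants e.
nork : (e→(e→t)) — no; glim wants t, and nork wants e.
kiv : (e→(e→(t→t))) — no; glim wants t, and kiv wants e.
fep — combines: fep : ((t→t)→t) takes glim : (t→t) as argument, giving t.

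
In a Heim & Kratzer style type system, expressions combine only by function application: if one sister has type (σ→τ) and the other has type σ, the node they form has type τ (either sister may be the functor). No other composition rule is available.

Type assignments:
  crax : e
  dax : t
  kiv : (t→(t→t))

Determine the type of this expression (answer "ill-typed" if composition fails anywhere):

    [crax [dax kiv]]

ill-typed

[dax kiv]: (t→(t→t)) applied to t yields (t→t).
[crax [dax kiv]]: e and (t→t) cannot combine by function application — type clash.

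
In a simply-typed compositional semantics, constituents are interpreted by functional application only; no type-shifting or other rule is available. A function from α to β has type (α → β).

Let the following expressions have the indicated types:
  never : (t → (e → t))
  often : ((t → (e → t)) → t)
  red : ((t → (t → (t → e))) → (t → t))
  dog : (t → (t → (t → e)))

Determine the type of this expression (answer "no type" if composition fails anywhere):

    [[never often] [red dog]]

At [never often], often : ((t → (e → t)) → t) takes never : (t → (e → t)), giving t.
At [red dog], red : ((t → (t → (t → e))) → (t → t)) takes dog : (t → (t → (t → e))), giving (t → t).
At [[never often] [red dog]], [red dog] : (t → t) takes [never often] : t, giving t.

t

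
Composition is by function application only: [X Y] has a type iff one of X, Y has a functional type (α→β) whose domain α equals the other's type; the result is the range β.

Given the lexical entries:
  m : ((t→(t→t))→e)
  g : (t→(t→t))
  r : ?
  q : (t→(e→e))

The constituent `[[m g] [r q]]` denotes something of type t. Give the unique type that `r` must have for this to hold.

For [[m g] [r q]] to have type t with [m g] of type e, [r q] must be the function: [r q] : (e→t).
For [r q] to have type (e→t) with q of type (t→(e→e)), r must be the function: r : ((t→(e→e))→(e→t)).

((t→(e→e))→(e→t))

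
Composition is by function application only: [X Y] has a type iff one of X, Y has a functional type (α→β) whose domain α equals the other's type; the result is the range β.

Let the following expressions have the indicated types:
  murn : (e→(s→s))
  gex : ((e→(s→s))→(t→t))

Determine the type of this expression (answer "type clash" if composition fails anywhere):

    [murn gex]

[murn gex]: functor gex : ((e→(s→s))→(t→t)), argument murn : (e→(s→s)); result (t→t).

(t→t)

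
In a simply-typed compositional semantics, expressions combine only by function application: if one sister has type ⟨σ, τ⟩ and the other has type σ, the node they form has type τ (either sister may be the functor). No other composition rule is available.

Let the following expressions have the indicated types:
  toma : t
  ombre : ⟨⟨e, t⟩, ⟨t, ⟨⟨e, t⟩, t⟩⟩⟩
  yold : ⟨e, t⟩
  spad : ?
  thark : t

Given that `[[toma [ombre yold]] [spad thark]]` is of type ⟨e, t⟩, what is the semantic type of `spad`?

At [[toma [ombre yold]] [spad thark]] (required: ⟨e, t⟩): [toma [ombre yold]] is ⟨⟨e, t⟩, t⟩, which is not a function with range ⟨e, t⟩; hence [spad thark] is the functor — type ⟨⟨⟨e, t⟩, t⟩, ⟨e, t⟩⟩.
At [spad thark] (required: ⟨⟨⟨e, t⟩, t⟩, ⟨e, t⟩⟩): thark is t, which is not a function with range ⟨⟨⟨e, t⟩, t⟩, ⟨e, t⟩⟩; hence spad is the functor — type ⟨t, ⟨⟨⟨e, t⟩, t⟩, ⟨e, t⟩⟩⟩.

⟨t, ⟨⟨⟨e, t⟩, t⟩, ⟨e, t⟩⟩⟩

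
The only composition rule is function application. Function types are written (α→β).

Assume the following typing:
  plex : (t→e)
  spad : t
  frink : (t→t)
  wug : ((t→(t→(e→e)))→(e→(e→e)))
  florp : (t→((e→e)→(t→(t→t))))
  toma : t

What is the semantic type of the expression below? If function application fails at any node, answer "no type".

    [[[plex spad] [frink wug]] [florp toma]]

no type

At [plex spad], plex : (t→e) takes spad : t, giving e.
At [frink wug]: neither (t→t) nor ((t→(t→(e→e)))→(e→(e→e))) can take the other as argument; the node is ill-typed.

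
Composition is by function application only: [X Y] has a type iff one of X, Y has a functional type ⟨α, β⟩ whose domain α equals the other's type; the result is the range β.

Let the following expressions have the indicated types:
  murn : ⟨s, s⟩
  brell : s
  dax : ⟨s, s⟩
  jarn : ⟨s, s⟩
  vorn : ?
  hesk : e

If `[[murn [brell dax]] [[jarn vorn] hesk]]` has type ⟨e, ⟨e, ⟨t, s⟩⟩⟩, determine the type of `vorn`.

[[murn [brell dax]] [[jarn vorn] hesk]] must have type ⟨e, ⟨e, ⟨t, s⟩⟩⟩. The sister [murn [brell dax]] has type s; that is not a function onto ⟨e, ⟨e, ⟨t, s⟩⟩⟩, so [[jarn vorn] hesk] must be the functor, of type ⟨s, ⟨e, ⟨e, ⟨t, s⟩⟩⟩⟩.
[[jarn vorn] hesk] must have type ⟨s, ⟨e, ⟨e, ⟨t, s⟩⟩⟩⟩. The sister hesk has type e; that is not a function onto ⟨s, ⟨e, ⟨e, ⟨t, s⟩⟩⟩⟩, so [jarn vorn] must be the functor, of type ⟨e, ⟨s, ⟨e, ⟨e, ⟨t, s⟩⟩⟩⟩⟩.
[jarn vorn] must have type ⟨e, ⟨s, ⟨e, ⟨e, ⟨t, s⟩⟩⟩⟩⟩. The sister jarn has type ⟨s, s⟩; that is not a function onto ⟨e, ⟨s, ⟨e, ⟨e, ⟨t, s⟩⟩⟩⟩⟩, so vorn must be the functor, of type ⟨⟨s, s⟩, ⟨e, ⟨s, ⟨e, ⟨e, ⟨t, s⟩⟩⟩⟩⟩⟩.

⟨⟨s, s⟩, ⟨e, ⟨s, ⟨e, ⟨e, ⟨t, s⟩⟩⟩⟩⟩⟩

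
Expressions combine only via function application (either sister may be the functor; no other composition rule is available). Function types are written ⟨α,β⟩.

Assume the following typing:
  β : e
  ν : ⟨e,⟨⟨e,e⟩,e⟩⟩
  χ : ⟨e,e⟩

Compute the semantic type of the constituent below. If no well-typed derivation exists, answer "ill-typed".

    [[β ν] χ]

e

[β ν]: ⟨e,⟨⟨e,e⟩,e⟩⟩ applied to e yields ⟨⟨e,e⟩,e⟩.
[[β ν] χ]: ⟨⟨e,e⟩,e⟩ applied to ⟨e,e⟩ yields e.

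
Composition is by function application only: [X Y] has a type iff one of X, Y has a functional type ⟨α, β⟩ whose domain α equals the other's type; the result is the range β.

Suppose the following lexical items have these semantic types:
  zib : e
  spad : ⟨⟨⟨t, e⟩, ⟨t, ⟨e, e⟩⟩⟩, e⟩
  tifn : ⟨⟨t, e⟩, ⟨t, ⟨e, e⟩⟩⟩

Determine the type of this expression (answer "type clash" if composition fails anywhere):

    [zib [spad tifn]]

[spad tifn]: ⟨⟨⟨t, e⟩, ⟨t, ⟨e, e⟩⟩⟩, e⟩ applied to ⟨⟨t, e⟩, ⟨t, ⟨e, e⟩⟩⟩ yields e.
[zib [spad tifn]]: e and e cannot combine by function application — type clash.

type clash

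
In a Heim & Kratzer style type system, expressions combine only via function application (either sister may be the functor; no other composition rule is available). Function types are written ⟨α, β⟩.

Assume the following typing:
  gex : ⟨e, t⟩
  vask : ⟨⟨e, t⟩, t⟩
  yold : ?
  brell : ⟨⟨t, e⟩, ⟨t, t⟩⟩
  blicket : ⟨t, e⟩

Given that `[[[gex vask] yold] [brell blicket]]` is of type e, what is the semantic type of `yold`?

⟨t, ⟨⟨t, t⟩, e⟩⟩

At [[[gex vask] yold] [brell blicket]] (required: e): [brell blicket] is ⟨t, t⟩, which is not a function with range e; hence [[gex vask] yold] is the functor — type ⟨⟨t, t⟩, e⟩.
At [[gex vask] yold] (required: ⟨⟨t, t⟩, e⟩): [gex vask] is t, which is not a function with range ⟨⟨t, t⟩, e⟩; hence yold is the functor — type ⟨t, ⟨⟨t, t⟩, e⟩⟩.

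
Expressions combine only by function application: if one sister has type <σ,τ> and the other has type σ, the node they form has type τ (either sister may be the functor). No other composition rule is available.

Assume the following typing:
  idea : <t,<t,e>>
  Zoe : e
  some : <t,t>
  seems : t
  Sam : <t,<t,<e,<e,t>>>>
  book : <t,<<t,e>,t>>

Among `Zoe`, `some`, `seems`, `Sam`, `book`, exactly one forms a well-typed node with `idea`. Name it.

seems

Zoe : e — neither side's domain matches the other.
some : <t,t> — neither side's domain matches the other.
seems — combines: idea : <t,<t,e>> takes seems : t as argument, giving <t,e>.
Sam : <t,<t,<e,<e,t>>>> — neither side's domain matches the other.
book : <t,<<t,e>,t>> — neither side's domain matches the other.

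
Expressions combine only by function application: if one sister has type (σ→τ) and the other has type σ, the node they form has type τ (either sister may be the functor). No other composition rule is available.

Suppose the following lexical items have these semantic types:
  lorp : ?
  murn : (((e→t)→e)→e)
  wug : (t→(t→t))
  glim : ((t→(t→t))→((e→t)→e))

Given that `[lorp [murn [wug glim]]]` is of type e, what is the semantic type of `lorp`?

[lorp [murn [wug glim]]] is required to be e. [murn [wug glim]] : e cannot yield e as functor, so lorp : (e→e).

(e→e)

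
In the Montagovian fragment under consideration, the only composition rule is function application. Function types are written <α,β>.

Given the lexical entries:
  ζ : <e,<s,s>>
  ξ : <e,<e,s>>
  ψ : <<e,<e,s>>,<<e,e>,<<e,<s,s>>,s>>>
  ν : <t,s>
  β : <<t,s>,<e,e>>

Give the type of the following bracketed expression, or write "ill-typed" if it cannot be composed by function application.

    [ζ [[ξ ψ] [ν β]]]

s

[ξ ψ]: functor ψ : <<e,<e,s>>,<<e,e>,<<e,<s,s>>,s>>>, argument ξ : <e,<e,s>>; result <<e,e>,<<e,<s,s>>,s>>.
[ν β]: functor β : <<t,s>,<e,e>>, argument ν : <t,s>; result <e,e>.
[[ξ ψ] [ν β]]: functor [ξ ψ] : <<e,e>,<<e,<s,s>>,s>>, argument [ν β] : <e,e>; result <<e,<s,s>>,s>.
[ζ [[ξ ψ] [ν β]]]: functor [[ξ ψ] [ν β]] : <<e,<s,s>>,s>, argument ζ : <e,<s,s>>; result s.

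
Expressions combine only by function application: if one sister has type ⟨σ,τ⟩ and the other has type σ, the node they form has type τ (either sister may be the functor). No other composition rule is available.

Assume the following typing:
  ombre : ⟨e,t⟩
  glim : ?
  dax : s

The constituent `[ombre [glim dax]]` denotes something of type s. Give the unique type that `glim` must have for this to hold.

[ombre [glim dax]] is required to be s. ombre : ⟨e,t⟩ cannot yield s as functor, so [glim dax] : ⟨⟨e,t⟩,s⟩.
[glim dax] is required to be ⟨⟨e,t⟩,s⟩. dax : s cannot yield ⟨⟨e,t⟩,s⟩ as functor, so glim : ⟨s,⟨⟨e,t⟩,s⟩⟩.

⟨s,⟨⟨e,t⟩,s⟩⟩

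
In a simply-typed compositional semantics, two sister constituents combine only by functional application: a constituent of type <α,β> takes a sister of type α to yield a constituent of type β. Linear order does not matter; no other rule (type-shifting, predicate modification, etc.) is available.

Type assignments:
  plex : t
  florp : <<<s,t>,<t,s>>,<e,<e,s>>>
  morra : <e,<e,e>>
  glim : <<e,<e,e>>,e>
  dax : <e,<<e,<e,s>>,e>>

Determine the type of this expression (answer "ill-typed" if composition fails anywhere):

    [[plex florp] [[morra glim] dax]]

At [plex florp]: neither t nor <<<s,t>,<t,s>>,<e,<e,s>>> can take the other as argument; the node is ill-typed.

ill-typed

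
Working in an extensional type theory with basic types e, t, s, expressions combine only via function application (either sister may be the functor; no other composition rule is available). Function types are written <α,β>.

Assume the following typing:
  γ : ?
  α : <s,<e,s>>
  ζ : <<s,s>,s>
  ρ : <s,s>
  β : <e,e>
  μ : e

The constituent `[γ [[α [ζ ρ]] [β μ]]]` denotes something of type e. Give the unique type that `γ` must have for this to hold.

<s,e>

At [γ [[α [ζ ρ]] [β μ]]] (required: e): [[α [ζ ρ]] [β μ]] is s, which is not a function with range e; hence γ is the functor — type <s,e>.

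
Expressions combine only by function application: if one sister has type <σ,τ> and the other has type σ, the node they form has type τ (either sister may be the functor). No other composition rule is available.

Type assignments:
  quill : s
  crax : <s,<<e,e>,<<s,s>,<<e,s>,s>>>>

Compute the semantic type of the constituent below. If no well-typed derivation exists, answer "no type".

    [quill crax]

[quill crax]: crax is <s,<<e,e>,<<s,s>,<<e,s>,s>>>>, quill is s; result <<e,e>,<<s,s>,<<e,s>,s>>>.

<<e,e>,<<s,s>,<<e,s>,s>>>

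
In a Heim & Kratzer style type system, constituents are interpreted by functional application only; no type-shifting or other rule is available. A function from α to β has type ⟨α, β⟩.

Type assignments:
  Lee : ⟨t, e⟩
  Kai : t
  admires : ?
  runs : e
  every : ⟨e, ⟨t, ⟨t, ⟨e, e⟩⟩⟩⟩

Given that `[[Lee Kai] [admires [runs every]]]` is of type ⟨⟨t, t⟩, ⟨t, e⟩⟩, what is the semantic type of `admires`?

[[Lee Kai] [admires [runs every]]] is required to be ⟨⟨t, t⟩, ⟨t, e⟩⟩. [Lee Kai] : e cannot yield ⟨⟨t, t⟩, ⟨t, e⟩⟩ as functor, so [admires [runs every]] : ⟨e, ⟨⟨t, t⟩, ⟨t, e⟩⟩⟩.
[admires [runs every]] is required to be ⟨e, ⟨⟨t, t⟩, ⟨t, e⟩⟩⟩. [runs every] : ⟨t, ⟨t, ⟨e, e⟩⟩⟩ cannot yield ⟨e, ⟨⟨t, t⟩, ⟨t, e⟩⟩⟩ as functor, so admires : ⟨⟨t, ⟨t, ⟨e, e⟩⟩⟩, ⟨e, ⟨⟨t, t⟩, ⟨t, e⟩⟩⟩⟩.

⟨⟨t, ⟨t, ⟨e, e⟩⟩⟩, ⟨e, ⟨⟨t, t⟩, ⟨t, e⟩⟩⟩⟩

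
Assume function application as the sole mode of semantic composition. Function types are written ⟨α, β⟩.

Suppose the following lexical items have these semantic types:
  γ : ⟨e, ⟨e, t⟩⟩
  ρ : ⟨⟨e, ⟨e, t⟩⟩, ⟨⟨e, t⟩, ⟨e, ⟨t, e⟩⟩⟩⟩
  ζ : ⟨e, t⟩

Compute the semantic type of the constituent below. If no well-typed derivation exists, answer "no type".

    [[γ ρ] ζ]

⟨e, ⟨t, e⟩⟩

[γ ρ]: functor ρ : ⟨⟨e, ⟨e, t⟩⟩, ⟨⟨e, t⟩, ⟨e, ⟨t, e⟩⟩⟩⟩, argument γ : ⟨e, ⟨e, t⟩⟩; result ⟨⟨e, t⟩, ⟨e, ⟨t, e⟩⟩⟩.
[[γ ρ] ζ]: functor [γ ρ] : ⟨⟨e, t⟩, ⟨e, ⟨t, e⟩⟩⟩, argument ζ : ⟨e, t⟩; result ⟨e, ⟨t, e⟩⟩.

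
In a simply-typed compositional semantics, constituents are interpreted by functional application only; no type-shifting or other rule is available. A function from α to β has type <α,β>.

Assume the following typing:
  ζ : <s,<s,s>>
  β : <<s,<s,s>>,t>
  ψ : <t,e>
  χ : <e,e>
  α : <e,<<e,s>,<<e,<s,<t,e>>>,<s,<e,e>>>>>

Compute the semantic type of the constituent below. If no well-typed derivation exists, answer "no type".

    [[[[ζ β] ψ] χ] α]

[ζ β]: β is <<s,<s,s>>,t>, ζ is <s,<s,s>>; result t.
[[ζ β] ψ]: ψ is <t,e>, [ζ β] is t; result e.
[[[ζ β] ψ] χ]: χ is <e,e>, [[ζ β] ψ] is e; result e.
[[[[ζ β] ψ] χ] α]: α is <e,<<e,s>,<<e,<s,<t,e>>>,<s,<e,e>>>>>, [[[ζ β] ψ] χ] is e; result <<e,s>,<<e,<s,<t,e>>>,<s,<e,e>>>>.

<<e,s>,<<e,<s,<t,e>>>,<s,<e,e>>>>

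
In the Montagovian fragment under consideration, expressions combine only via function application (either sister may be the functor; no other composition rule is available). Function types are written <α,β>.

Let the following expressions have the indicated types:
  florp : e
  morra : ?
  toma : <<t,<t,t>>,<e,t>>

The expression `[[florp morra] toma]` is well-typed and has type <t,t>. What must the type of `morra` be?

<e,<<<t,<t,t>>,<e,t>>,<t,t>>>

At [[florp morra] toma] (required: <t,t>): toma is <<t,<t,t>>,<e,t>>, which is not a function with range <t,t>; hence [florp morra] is the functor — type <<<t,<t,t>>,<e,t>>,<t,t>>.
At [florp morra] (required: <<<t,<t,t>>,<e,t>>,<t,t>>): florp is e, which is not a function with range <<<t,<t,t>>,<e,t>>,<t,t>>; hence morra is the functor — type <e,<<<t,<t,t>>,<e,t>>,<t,t>>>.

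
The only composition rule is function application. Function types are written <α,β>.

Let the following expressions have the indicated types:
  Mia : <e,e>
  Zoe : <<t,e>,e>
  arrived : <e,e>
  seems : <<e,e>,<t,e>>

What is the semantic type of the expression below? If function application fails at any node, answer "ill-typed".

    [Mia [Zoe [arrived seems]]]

[arrived seems]: <<e,e>,<t,e>> applied to <e,e> yields <t,e>.
[Zoe [arrived seems]]: <<t,e>,e> applied to <t,e> yields e.
[Mia [Zoe [arrived seems]]]: <e,e> applied to e yields e.

e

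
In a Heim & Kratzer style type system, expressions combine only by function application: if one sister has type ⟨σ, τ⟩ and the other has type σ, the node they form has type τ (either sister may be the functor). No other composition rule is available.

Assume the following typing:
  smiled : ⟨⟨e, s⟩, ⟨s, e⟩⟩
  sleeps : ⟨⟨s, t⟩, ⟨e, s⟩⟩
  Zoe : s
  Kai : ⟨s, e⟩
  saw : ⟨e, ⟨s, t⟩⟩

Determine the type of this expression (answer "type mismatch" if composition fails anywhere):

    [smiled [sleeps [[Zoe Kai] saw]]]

[Zoe Kai]: ⟨s, e⟩ applied to s yields e.
[[Zoe Kai] saw]: ⟨e, ⟨s, t⟩⟩ applied to e yields ⟨s, t⟩.
[sleeps [[Zoe Kai] saw]]: ⟨⟨s, t⟩, ⟨e, s⟩⟩ applied to ⟨s, t⟩ yields ⟨e, s⟩.
[smiled [sleeps [[Zoe Kai] saw]]]: ⟨⟨e, s⟩, ⟨s, e⟩⟩ applied to ⟨e, s⟩ yields ⟨s, e⟩.

⟨s, e⟩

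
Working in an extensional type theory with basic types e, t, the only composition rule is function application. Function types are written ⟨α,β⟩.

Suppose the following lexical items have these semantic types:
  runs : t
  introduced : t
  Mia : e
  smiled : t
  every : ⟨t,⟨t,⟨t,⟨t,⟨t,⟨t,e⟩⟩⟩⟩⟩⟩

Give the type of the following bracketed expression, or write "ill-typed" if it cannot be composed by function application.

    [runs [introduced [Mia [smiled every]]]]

ill-typed

[smiled every]: every is ⟨t,⟨t,⟨t,⟨t,⟨t,⟨t,e⟩⟩⟩⟩⟩⟩, smiled is t; result ⟨t,⟨t,⟨t,⟨t,⟨t,e⟩⟩⟩⟩⟩.
[Mia [smiled every]]: e with ⟨t,⟨t,⟨t,⟨t,⟨t,e⟩⟩⟩⟩⟩ — neither is a function whose domain matches the other; composition fails here.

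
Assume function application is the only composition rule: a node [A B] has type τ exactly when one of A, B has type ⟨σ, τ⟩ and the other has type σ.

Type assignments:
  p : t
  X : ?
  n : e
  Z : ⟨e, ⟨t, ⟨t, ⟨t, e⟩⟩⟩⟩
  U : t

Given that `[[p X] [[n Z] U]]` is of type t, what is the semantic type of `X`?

For [[p X] [[n Z] U]] to have type t with [[n Z] U] of type ⟨t, ⟨t, e⟩⟩, [p X] must be the function: [p X] : ⟨⟨t, ⟨t, e⟩⟩, t⟩.
For [p X] to have type ⟨⟨t, ⟨t, e⟩⟩, t⟩ with p of type t, X must be the function: X : ⟨t, ⟨⟨t, ⟨t, e⟩⟩, t⟩⟩.

⟨t, ⟨⟨t, ⟨t, e⟩⟩, t⟩⟩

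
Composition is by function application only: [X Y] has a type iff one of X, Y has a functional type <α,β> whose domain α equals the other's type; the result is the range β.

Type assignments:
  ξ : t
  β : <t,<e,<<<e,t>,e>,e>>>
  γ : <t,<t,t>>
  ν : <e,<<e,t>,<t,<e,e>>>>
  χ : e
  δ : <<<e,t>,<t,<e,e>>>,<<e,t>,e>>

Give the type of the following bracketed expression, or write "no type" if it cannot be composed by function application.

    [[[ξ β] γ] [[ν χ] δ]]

[ξ β]: β is <t,<e,<<<e,t>,e>,e>>>, ξ is t; result <e,<<<e,t>,e>,e>>.
[[ξ β] γ]: <e,<<<e,t>,e>,e>> and <t,<t,t>> cannot combine by function application — type clash.

no type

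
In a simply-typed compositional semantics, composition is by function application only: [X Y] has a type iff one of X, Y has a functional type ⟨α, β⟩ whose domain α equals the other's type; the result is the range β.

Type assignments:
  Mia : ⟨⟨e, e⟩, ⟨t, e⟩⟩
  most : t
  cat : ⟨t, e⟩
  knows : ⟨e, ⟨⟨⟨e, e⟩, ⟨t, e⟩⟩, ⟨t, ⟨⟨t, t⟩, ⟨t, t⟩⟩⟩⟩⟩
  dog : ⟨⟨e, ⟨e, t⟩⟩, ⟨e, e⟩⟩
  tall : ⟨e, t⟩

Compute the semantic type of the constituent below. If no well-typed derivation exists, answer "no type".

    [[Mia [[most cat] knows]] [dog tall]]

no type

[most cat]: ⟨t, e⟩ applied to t yields e.
[[most cat] knows]: ⟨e, ⟨⟨⟨e, e⟩, ⟨t, e⟩⟩, ⟨t, ⟨⟨t, t⟩, ⟨t, t⟩⟩⟩⟩⟩ applied to e yields ⟨⟨⟨e, e⟩, ⟨t, e⟩⟩, ⟨t, ⟨⟨t, t⟩, ⟨t, t⟩⟩⟩⟩.
[Mia [[most cat] knows]]: ⟨⟨⟨e, e⟩, ⟨t, e⟩⟩, ⟨t, ⟨⟨t, t⟩, ⟨t, t⟩⟩⟩⟩ applied to ⟨⟨e, e⟩, ⟨t, e⟩⟩ yields ⟨t, ⟨⟨t, t⟩, ⟨t, t⟩⟩⟩.
[dog tall]: ⟨⟨e, ⟨e, t⟩⟩, ⟨e, e⟩⟩ with ⟨e, t⟩ — neither is a function whose domain matches the other; composition fails here.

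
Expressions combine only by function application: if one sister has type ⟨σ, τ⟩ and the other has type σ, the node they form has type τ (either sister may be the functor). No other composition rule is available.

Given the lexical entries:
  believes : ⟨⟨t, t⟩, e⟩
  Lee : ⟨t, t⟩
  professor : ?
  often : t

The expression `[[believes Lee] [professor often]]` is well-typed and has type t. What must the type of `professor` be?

⟨t, ⟨e, t⟩⟩

[[believes Lee] [professor often]] must have type t. The sister [believes Lee] has type e; that is not a function onto t, so [professor often] must be the functor, of type ⟨e, t⟩.
[professor often] must have type ⟨e, t⟩. The sister often has type t; that is not a function onto ⟨e, t⟩, so professor must be the functor, of type ⟨t, ⟨e, t⟩⟩.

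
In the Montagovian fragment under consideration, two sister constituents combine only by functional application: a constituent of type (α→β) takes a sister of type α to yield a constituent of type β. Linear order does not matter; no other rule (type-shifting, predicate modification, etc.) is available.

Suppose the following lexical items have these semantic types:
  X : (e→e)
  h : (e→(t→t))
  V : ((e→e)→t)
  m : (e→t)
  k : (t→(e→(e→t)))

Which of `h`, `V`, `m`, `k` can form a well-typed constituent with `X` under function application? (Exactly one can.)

h : (e→(t→t)) — neither side's domain matches the other.
V — combines: V : ((e→e)→t) takes X : (e→e) as argument, giving t.
m : (e→t) — neither side's domain matches the other.
k : (t→(e→(e→t))) — neither side's domain matches the other.

V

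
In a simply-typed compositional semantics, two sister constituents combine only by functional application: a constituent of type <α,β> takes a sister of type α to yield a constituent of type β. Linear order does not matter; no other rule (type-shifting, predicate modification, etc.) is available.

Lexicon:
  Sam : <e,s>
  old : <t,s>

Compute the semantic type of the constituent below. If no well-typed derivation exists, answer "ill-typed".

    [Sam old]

ill-typed

At [Sam old]: neither <e,s> nor <t,s> can take the other as argument; the node is ill-typed.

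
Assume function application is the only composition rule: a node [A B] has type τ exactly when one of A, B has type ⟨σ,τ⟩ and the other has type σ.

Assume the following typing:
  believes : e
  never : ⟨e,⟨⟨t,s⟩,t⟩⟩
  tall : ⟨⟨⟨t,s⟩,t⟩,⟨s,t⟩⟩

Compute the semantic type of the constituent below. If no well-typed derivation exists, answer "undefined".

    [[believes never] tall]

⟨s,t⟩

[believes never]: functor never : ⟨e,⟨⟨t,s⟩,t⟩⟩, argument believes : e; result ⟨⟨t,s⟩,t⟩.
[[believes never] tall]: functor tall : ⟨⟨⟨t,s⟩,t⟩,⟨s,t⟩⟩, argument [believes never] : ⟨⟨t,s⟩,t⟩; result ⟨s,t⟩.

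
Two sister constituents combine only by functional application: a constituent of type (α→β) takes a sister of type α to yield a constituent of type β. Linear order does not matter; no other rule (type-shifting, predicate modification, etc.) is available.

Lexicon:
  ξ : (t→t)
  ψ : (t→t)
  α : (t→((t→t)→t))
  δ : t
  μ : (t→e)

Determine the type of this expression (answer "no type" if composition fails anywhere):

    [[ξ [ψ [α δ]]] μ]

At [α δ], α : (t→((t→t)→t)) takes δ : t, giving ((t→t)→t).
At [ψ [α δ]], [α δ] : ((t→t)→t) takes ψ : (t→t), giving t.
At [ξ [ψ [α δ]]], ξ : (t→t) takes [ψ [α δ]] : t, giving t.
At [[ξ [ψ [α δ]]] μ], μ : (t→e) takes [ξ [ψ [α δ]]] : t, giving e.

e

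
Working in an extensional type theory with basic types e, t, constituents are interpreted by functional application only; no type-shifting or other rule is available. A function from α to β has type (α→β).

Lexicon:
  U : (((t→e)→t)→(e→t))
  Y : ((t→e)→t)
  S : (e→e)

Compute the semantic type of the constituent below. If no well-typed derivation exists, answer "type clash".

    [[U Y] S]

[U Y]: U is (((t→e)→t)→(e→t)), Y is ((t→e)→t); result (e→t).
[[U Y] S]: (e→t) and (e→e) cannot combine by function application — type clash.

type clash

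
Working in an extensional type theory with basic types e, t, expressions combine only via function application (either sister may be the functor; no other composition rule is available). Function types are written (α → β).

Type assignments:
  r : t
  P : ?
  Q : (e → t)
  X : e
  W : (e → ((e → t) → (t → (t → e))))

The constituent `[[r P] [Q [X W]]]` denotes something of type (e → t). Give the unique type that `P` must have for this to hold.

[[r P] [Q [X W]]] is required to be (e → t). [Q [X W]] : (t → (t → e)) cannot yield (e → t) as functor, so [r P] : ((t → (t → e)) → (e → t)).
[r P] is required to be ((t → (t → e)) → (e → t)). r : t cannot yield ((t → (t → e)) → (e → t)) as functor, so P : (t → ((t → (t → e)) → (e → t))).

(t → ((t → (t → e)) → (e → t)))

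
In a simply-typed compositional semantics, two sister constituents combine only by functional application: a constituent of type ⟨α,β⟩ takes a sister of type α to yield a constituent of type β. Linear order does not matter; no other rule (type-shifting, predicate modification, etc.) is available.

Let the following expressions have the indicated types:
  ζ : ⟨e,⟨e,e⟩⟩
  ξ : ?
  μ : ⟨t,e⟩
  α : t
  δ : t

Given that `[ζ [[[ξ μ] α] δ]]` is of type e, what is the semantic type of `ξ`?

⟨⟨t,e⟩,⟨t,⟨t,⟨⟨e,⟨e,e⟩⟩,e⟩⟩⟩⟩

[ζ [[[ξ μ] α] δ]] must have type e. The sister ζ has type ⟨e,⟨e,e⟩⟩; that is not a function onto e, so [[[ξ μ] α] δ] must be the functor, of type ⟨⟨e,⟨e,e⟩⟩,e⟩.
[[[ξ μ] α] δ] must have type ⟨⟨e,⟨e,e⟩⟩,e⟩. The sister δ has type t; that is not a function onto ⟨⟨e,⟨e,e⟩⟩,e⟩, so [[ξ μ] α] must be the functor, of type ⟨t,⟨⟨e,⟨e,e⟩⟩,e⟩⟩.
[[ξ μ] α] must have type ⟨t,⟨⟨e,⟨e,e⟩⟩,e⟩⟩. The sister α has type t; that is not a function onto ⟨t,⟨⟨e,⟨e,e⟩⟩,e⟩⟩, so [ξ μ] must be the functor, of type ⟨t,⟨t,⟨⟨e,⟨e,e⟩⟩,e⟩⟩⟩.
[ξ μ] must have type ⟨t,⟨t,⟨⟨e,⟨e,e⟩⟩,e⟩⟩⟩. The sister μ has type ⟨t,e⟩; that is not a function onto ⟨t,⟨t,⟨⟨e,⟨e,e⟩⟩,e⟩⟩⟩, so ξ must be the functor, of type ⟨⟨t,e⟩,⟨t,⟨t,⟨⟨e,⟨e,e⟩⟩,e⟩⟩⟩⟩.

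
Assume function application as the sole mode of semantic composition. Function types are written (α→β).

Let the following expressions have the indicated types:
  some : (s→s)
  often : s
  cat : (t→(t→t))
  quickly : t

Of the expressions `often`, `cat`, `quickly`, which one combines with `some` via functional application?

often — combines: some : (s→s) takes often : s as argument, giving s.
cat : (t→(t→t)) — some needs s; cat needs t; neither fits.
quickly : t — some needs s; quickly needs nothing (atomic); neither fits.

often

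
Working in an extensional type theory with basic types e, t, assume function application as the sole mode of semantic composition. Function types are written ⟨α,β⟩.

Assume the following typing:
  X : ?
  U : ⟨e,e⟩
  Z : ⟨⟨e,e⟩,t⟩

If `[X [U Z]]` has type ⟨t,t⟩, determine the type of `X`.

⟨t,⟨t,t⟩⟩

[X [U Z]] must have type ⟨t,t⟩. The sister [U Z] has type t; that is not a function onto ⟨t,t⟩, so X must be the functor, of type ⟨t,⟨t,t⟩⟩.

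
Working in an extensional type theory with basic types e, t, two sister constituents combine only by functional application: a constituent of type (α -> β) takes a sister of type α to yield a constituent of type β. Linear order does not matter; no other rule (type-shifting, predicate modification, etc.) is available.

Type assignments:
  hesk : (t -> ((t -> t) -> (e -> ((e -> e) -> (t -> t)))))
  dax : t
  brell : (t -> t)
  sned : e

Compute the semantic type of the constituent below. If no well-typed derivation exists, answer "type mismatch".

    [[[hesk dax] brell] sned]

[hesk dax]: functor hesk : (t -> ((t -> t) -> (e -> ((e -> e) -> (t -> t))))), argument dax : t; result ((t -> t) -> (e -> ((e -> e) -> (t -> t)))).
[[hesk dax] brell]: functor [hesk dax] : ((t -> t) -> (e -> ((e -> e) -> (t -> t)))), argument brell : (t -> t); result (e -> ((e -> e) -> (t -> t))).
[[[hesk dax] brell] sned]: functor [[hesk dax] brell] : (e -> ((e -> e) -> (t -> t))), argument sned : e; result ((e -> e) -> (t -> t)).

((e -> e) -> (t -> t))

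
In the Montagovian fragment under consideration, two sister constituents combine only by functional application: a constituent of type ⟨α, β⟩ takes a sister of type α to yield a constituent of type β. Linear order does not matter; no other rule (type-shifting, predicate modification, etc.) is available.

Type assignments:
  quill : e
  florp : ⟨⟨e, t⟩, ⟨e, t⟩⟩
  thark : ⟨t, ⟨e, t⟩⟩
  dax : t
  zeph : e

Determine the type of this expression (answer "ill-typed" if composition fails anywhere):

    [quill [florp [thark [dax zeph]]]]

ill-typed

At [dax zeph]: neither t nor e can take the other as argument; the node is ill-typed.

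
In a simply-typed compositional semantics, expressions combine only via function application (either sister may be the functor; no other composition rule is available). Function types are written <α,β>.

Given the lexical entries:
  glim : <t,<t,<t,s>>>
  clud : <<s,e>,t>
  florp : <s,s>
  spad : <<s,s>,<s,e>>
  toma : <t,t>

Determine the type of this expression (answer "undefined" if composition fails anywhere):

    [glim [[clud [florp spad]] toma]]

[florp spad]: spad is <<s,s>,<s,e>>, florp is <s,s>; result <s,e>.
[clud [florp spad]]: clud is <<s,e>,t>, [florp spad] is <s,e>; result t.
[[clud [florp spad]] toma]: toma is <t,t>, [clud [florp spad]] is t; result t.
[glim [[clud [florp spad]] toma]]: glim is <t,<t,<t,s>>>, [[clud [florp spad]] toma] is t; result <t,<t,s>>.

<t,<t,s>>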